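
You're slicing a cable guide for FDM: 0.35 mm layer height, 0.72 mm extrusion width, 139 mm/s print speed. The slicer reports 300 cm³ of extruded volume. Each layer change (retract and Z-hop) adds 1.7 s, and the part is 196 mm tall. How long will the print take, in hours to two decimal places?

2.64 hours

Extrusion cross-section: 0.35 × 0.72 → 0.252 mm².
Toolpath length = 300 cm³ / 0.252 mm² = 300000 / 0.252 = 1190476.2 mm.
Time extruding: 1190476.2 / 139 → 8564.6 s.
Layer count = ceil(196 / 0.35) = 560.
Z-hop total = 560 × 1.7 = 952 s.
Total = 8564.6 + 952 = 9516.6 s = 2.64 hours.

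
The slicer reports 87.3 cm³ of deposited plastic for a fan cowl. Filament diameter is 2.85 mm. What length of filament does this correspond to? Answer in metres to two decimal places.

13.68 m

Cross-section of 2.85 mm filament: π·(2.85/2)² = 6.3794 mm².
Length = 87.3 cm³ / 6.3794 mm² = 87300 / 6.3794 = 13684.67 mm = 13.68 m.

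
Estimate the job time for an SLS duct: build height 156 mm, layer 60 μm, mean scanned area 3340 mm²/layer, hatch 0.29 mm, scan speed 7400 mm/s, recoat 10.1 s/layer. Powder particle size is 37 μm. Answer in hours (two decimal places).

8.42 hours

Layers = ⌈156/0.06⌉ = 2600.
Per-layer scan distance: 3340 / 0.29 → 11517.2 mm.
Laser time per layer = 11517.2 / 7400, so 1.5564 s.
Time per layer = 1.5564 + 10.1 = 11.6564 s.
Build time = 2600 × 11.6564 = 30306.64 s = 8.42 hours.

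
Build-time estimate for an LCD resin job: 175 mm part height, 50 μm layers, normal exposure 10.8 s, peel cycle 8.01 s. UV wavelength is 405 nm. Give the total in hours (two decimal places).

Number of layers: 175 / 0.05 → 3500 (rounded up).
Each layer takes: 10.8 + 8.01 → 18.81 s.
Total = 3500 × 18.81 = 65835 s = 18.29 hours.

18.29 hours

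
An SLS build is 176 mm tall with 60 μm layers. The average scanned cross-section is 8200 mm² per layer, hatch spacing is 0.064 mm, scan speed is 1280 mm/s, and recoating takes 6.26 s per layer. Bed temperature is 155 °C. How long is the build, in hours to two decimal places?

86.68 hours

Number of layers: 176 / 0.06 → 2934 (rounded up).
Per-layer scan distance: 8200 / 0.064 → 128125 mm.
Per-layer scan time = 128125 / 1280, so 100.0977 s.
Layer cycle = 100.0977 + 6.26 = 106.3577 s.
Total: 2934 × 106.3577 s = 312053.4918 s → 86.68 hours.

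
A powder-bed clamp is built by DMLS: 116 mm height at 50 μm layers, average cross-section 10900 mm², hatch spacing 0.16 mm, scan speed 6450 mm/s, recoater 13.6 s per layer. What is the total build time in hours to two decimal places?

Number of layers: 116 / 0.05 → 2320 (rounded up).
Per-layer scan distance = 10900 / 0.16, so 68125 mm.
Per-layer scan time: 68125 / 6450 → 10.562 s.
Per-layer time = 10.562 + 13.6 = 24.162 s.
Total: 2320 × 24.162 s = 56055.84 s → 15.57 hours.

15.57 hours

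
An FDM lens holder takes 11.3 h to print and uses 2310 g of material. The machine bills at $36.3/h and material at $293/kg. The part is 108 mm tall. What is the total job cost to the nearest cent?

Machine cost: 36.3 × 11.3 → $410.19.
Material charge = 293 × 2310/1000 = $676.83.
Total = 410.19 + 676.83 = $1087.02.

$1087.02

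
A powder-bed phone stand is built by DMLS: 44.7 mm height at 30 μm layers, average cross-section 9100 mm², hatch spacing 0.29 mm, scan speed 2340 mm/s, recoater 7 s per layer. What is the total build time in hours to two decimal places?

Number of layers: 44.7 / 0.03 → 1490 (rounded up).
Scan path per layer: 9100 / 0.29 → 31379.3 mm.
Per-layer scan time = 31379.3 / 2340, so 13.41 s.
Per-layer time = 13.41 + 7, so 20.41 s.
Build time = 1490 × 20.41 = 30410.9 s = 8.45 hours.

8.45 hours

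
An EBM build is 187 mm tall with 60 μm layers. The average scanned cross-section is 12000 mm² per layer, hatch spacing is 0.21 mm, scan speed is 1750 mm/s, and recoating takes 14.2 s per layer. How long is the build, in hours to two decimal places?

Number of layers: 187 / 0.06 → 3117 (rounded up).
Scan path per layer: 12000 / 0.21 → 57142.9 mm.
Per-layer scan time: 57142.9 / 1750 → 32.6531 s.
Per-layer time = 32.6531 + 14.2 = 46.8531 s.
Total: 3117 × 46.8531 s = 146041.1127 s → 40.57 hours.

40.57 hours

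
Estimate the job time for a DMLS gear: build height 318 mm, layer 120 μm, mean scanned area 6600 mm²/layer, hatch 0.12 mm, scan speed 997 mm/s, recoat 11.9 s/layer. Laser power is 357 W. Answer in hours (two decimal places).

Number of layers: 318 / 0.12 → 2650 (rounded up).
Scan path per layer: 6600 / 0.12 → 55000 mm.
Per-layer scan time = 55000 / 997, so 55.1655 s.
Layer cycle = 55.1655 + 11.9, so 67.0655 s.
Build time = 2650 × 67.0655 = 177723.575 s = 49.37 hours.

49.37 hours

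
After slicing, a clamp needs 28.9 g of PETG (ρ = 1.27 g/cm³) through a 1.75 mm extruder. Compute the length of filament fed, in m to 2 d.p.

9.46 m

Volume = 28.9 g / 1.27 g·cm⁻³ = 22.7559 cm³ = 22755.9 mm³.
A = π r² = π × 0.875² = 2.4053 mm².
Length = 22755.9 / 2.4053 = 9460.73 mm = 9.46 m.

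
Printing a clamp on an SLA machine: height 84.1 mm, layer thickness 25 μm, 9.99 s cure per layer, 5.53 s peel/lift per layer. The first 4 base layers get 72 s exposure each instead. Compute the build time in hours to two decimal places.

Number of layers: 84.1 / 0.025 → 3364 (rounded up).
Base layers: 4 × (72 + 5.53) → 310.12 s.
Remaining layers: 3360 × (9.99 + 5.53) → 52147.2 s.
Sum: 310.12 + 52147.2 = 52457.32 s → 14.57 hours.

14.57 hours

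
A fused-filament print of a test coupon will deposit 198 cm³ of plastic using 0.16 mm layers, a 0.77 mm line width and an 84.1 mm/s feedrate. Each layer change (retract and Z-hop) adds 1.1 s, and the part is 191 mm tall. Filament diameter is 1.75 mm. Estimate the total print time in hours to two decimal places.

Line area = 0.16 × 0.77, so 0.1232 mm².
Toolpath length = 198 cm³ / 0.1232 mm² = 198000 / 0.1232 = 1607142.9 mm.
Print-move time = 1607142.9 / 84.1 = 19109.9 s.
Number of layers: 191 / 0.16 → 1194 (rounded up).
Non-print overhead = 1194 × 1.1, so 1313.4 s.
Total = 19109.9 + 1313.4 = 20423.3 s = 5.67 hours.

5.67 hours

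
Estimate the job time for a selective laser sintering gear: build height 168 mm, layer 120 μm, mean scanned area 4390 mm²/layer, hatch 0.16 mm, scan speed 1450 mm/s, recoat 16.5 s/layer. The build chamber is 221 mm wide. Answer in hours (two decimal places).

13.78 hours

Number of layers: 168 / 0.12 → 1400 (rounded up).
Hatch length per layer: 4390 / 0.16 → 27437.5 mm.
Laser time per layer = 27437.5 / 1450 = 18.9224 s.
Per-layer time: 18.9224 + 16.5 → 35.4224 s.
Build time = 1400 × 35.4224 = 49591.36 s = 13.78 hours.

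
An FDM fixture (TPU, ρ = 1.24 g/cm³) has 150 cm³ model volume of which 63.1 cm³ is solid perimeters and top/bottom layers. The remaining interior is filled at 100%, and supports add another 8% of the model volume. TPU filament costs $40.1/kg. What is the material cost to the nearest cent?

$8.06

Volume inside the shell: 150 − 63.1 → 86.9 cm³.
Infill volume = 1.00 × 86.9 = 86.9 cm³.
Support: 0.08 × 150 → 12 cm³.
Total printed volume = 63.1 + 86.9 + 12, so 162 cm³.
Mass = 162 × 1.24, so 200.88 g.
Cost = 200.88 g / 1000 × $40.1/kg = $8.06.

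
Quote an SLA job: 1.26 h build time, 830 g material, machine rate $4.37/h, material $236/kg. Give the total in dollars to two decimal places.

$201.39

Machine-time cost = 4.37 × 1.26 = $5.5062.
Feedstock cost = 236 × 830/1000, so $195.88.
Job cost: 5.5062 + 195.88 = 201.3862 ≈ $201.39.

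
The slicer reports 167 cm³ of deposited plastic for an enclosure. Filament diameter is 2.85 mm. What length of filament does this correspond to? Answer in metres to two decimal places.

26.18 m

Filament cross-section = π × (2.85/2)² = 6.3794 mm².
Length = 167 cm³ / 6.3794 mm² = 167000 / 6.3794 = 26178.01 mm = 26.18 m.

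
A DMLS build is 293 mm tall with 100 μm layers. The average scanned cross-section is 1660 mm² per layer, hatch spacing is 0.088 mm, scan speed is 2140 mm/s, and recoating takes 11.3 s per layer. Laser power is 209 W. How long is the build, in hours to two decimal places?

16.37 hours

Layer count = ceil(293 / 0.1) = 2930.
Scan path per layer = 1660 / 0.088, so 18863.6 mm.
Per-layer scan time = 18863.6 / 2140, so 8.8148 s.
Layer cycle: 8.8148 + 11.3 → 20.1148 s.
Total: 2930 × 20.1148 s = 58936.364 s → 16.37 hours.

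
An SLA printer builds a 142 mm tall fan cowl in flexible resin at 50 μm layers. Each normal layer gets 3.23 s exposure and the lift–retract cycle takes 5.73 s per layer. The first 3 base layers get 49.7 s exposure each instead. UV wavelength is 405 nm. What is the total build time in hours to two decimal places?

7.11 hours

Number of layers: 142 / 0.05 → 2840 (rounded up).
Bottom layers = 3 × (49.7 + 5.73) = 166.29 s.
Regular layers: 2837 × (3.23 + 5.73) → 25419.52 s.
Total = 166.29 + 25419.52 = 25585.81 s = 7.11 hours.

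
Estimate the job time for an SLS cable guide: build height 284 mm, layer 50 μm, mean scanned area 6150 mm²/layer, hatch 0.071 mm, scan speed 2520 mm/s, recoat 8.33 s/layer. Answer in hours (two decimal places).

Layer count = ceil(284 / 0.05) = 5680.
Per-layer scan distance = 6150 / 0.071, so 86619.7 mm.
Per-layer scan time = 86619.7 / 2520, so 34.3729 s.
Per-layer time = 34.3729 + 8.33, so 42.7029 s.
Total: 5680 × 42.7029 s = 242552.472 s → 67.38 hours.

67.38 hours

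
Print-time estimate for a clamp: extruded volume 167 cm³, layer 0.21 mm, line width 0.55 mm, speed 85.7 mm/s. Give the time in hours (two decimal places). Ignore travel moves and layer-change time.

4.69 hours

Line area = 0.21 × 0.55 = 0.1155 mm².
Path length: 167000 mm³ / 0.1155 mm² → 1445887.4 mm.
Print-move time = 1445887.4 / 85.7, so 16871.5 s.
That's 16871.5 s → 4.69 hours.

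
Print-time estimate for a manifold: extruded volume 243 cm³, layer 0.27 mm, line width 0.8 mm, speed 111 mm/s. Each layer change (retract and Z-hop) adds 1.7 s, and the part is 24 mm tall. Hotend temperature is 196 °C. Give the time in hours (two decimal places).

2.86 hours

Bead cross-section = 0.27 × 0.8, so 0.216 mm².
Path length: 243000 mm³ / 0.216 mm² → 1125000 mm.
Extrusion time = 1125000 / 111, so 10135.1 s.
Layer count = ceil(24 / 0.27) = 89.
Layer-change overhead = 89 × 1.7 = 151.3 s.
Altogether 10135.1 + 151.3 = 10286.4 s, i.e. 2.86 hours.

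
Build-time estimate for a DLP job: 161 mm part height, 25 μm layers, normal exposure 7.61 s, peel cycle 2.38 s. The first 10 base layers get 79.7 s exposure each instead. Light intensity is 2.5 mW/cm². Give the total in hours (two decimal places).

18.07 hours

Layer count = ceil(161 / 0.025) = 6440.
Base layers: 10 × (79.7 + 2.38) → 820.8 s.
Regular layers: 6430 × (7.61 + 2.38) → 64235.7 s.
Sum: 820.8 + 64235.7 = 65056.5 s → 18.07 hours.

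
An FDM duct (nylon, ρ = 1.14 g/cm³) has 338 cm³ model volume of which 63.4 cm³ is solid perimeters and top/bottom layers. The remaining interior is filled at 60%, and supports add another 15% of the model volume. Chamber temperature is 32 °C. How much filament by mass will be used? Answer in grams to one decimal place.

317.9 g

Volume inside the shell = 338 − 63.4, so 274.6 cm³.
Deposited infill = 0.60 × 274.6 = 164.76 cm³.
Support = 0.15 × 338, so 50.7 cm³.
Total extruded = 63.4 + 164.76 + 50.7 = 278.86 cm³.
Mass: 278.86 × 1.14 → 317.9004 g.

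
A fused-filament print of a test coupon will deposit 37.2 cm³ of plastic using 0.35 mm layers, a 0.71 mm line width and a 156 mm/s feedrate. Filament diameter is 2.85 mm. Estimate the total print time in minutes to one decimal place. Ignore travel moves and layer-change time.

Extrusion cross-section = 0.35 × 0.71 = 0.2485 mm².
Path length: 37200 mm³ / 0.2485 mm² → 149698.2 mm.
Print-move time: 149698.2 / 156 → 959.6 s.
959.6 s = 16.0 minutes.

16.0 minutes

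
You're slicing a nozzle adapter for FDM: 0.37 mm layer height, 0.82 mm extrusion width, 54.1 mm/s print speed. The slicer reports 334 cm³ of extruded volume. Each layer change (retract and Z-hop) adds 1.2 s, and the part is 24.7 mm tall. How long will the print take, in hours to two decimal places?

5.67 hours

Extrusion cross-section = 0.37 × 0.82, so 0.3034 mm².
Toolpath length = 334 cm³ / 0.3034 mm² = 334000 / 0.3034 = 1100857 mm.
Extrusion time: 1100857 / 54.1 → 20348.6 s.
Layer count = ceil(24.7 / 0.37) = 67.
Z-hop total = 67 × 1.2 = 80.4 s.
Altogether 20348.6 + 80.4 = 20429 s, i.e. 5.67 hours.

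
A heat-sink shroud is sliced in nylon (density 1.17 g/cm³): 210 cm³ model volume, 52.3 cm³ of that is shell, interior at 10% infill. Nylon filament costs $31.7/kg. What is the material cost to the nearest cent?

Infill region = 210 − 52.3 = 157.7 cm³.
Deposited infill = 0.10 × 157.7, so 15.77 cm³.
Total printed volume: 52.3 + 15.77 → 68.07 cm³.
Mass = 68.07 × 1.17 = 79.6419 g.
Cost = 79.6419 g / 1000 × $31.7/kg = $2.52.

$2.52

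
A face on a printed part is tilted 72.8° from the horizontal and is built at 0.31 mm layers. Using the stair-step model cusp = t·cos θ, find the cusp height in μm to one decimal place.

91.7 μm

h_c = t·cos θ = 0.31 × 0.2957 = 0.091667 mm (91.7 μm).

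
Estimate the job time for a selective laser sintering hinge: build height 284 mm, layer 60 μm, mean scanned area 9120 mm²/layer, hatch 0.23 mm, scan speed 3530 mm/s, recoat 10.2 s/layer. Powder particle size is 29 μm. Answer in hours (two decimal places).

Number of layers: 284 / 0.06 → 4734 (rounded up).
Scan path per layer: 9120 / 0.23 → 39652.2 mm.
Per-layer scan time = 39652.2 / 3530, so 11.2329 s.
Per-layer time: 11.2329 + 10.2 → 21.4329 s.
4734 layers × 21.4329 s/layer = 101463.3486 s, i.e. 28.18 hours.

28.18 hours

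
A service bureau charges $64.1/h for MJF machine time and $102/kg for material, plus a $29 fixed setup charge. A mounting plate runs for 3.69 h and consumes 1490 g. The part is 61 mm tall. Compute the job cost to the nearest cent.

Time charge: 64.1 × 3.69 → $236.529.
Material charge = 102 × 1490/1000, so $151.98.
Total = 236.529 + 151.98 + 29 = 417.509 ≈ $417.51.

$417.51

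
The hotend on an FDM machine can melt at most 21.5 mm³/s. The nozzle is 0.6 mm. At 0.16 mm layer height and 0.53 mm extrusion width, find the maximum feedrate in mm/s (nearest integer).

254 mm/s

Bead cross-section = 0.16 × 0.53, so 0.0848 mm².
Max speed = 21.5 / 0.0848 = 253.54 ≈ 254 mm/s.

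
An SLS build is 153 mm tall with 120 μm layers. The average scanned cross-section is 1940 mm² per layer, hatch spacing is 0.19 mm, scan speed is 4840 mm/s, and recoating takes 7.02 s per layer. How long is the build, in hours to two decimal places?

3.23 hours

Layer count = ceil(153 / 0.12) = 1275.
Hatch length per layer: 1940 / 0.19 → 10210.5 mm.
Laser time per layer = 10210.5 / 4840 = 2.1096 s.
Time per layer = 2.1096 + 7.02, so 9.1296 s.
Total: 1275 × 9.1296 s = 11640.24 s → 3.23 hours.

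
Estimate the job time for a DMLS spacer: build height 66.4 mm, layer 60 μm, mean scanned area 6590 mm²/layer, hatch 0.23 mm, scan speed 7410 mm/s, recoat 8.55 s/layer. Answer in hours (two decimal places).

3.82 hours

Layers = ⌈66.4/0.06⌉ = 1107.
Scan path per layer = 6590 / 0.23, so 28652.2 mm.
Laser time per layer = 28652.2 / 7410, so 3.8667 s.
Layer cycle = 3.8667 + 8.55 = 12.4167 s.
Total: 1107 × 12.4167 s = 13745.2869 s → 3.82 hours.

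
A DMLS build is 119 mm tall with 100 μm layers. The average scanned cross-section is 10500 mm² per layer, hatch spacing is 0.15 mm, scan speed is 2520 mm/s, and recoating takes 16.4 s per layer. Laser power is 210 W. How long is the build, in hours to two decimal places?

Layers = ⌈119/0.1⌉ = 1190.
Per-layer scan distance = 10500 / 0.15, so 70000 mm.
Laser time per layer: 70000 / 2520 → 27.7778 s.
Per-layer time = 27.7778 + 16.4, so 44.1778 s.
Build time = 1190 × 44.1778 = 52571.582 s = 14.60 hours.

14.60 hours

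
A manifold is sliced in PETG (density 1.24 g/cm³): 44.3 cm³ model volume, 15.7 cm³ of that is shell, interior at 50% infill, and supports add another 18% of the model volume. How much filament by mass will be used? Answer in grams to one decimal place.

Interior volume: 44.3 − 15.7 → 28.6 cm³.
Infill deposited: 0.50 × 28.6 → 14.3 cm³.
Support = 0.18 × 44.3, so 7.974 cm³.
Total extruded = 15.7 + 14.3 + 7.974 = 37.974 cm³.
Mass = 37.974 × 1.24, so 47.08776 g.

47.1 g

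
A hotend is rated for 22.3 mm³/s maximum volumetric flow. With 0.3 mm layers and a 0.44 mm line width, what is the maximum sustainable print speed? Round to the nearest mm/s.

169 mm/s

Bead cross-section: 0.3 × 0.44 → 0.132 mm².
v_max = Q/A = 22.3/0.132 = 168.94 mm/s → 169 mm/s.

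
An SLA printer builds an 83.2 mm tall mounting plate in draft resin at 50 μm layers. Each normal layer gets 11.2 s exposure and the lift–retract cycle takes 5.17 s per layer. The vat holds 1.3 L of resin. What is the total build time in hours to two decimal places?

Layer count = ceil(83.2 / 0.05) = 1664.
Per-layer time = 11.2 + 5.17, so 16.37 s.
Total = 1664 × 16.37 = 27239.68 s = 7.57 hours.

7.57 hours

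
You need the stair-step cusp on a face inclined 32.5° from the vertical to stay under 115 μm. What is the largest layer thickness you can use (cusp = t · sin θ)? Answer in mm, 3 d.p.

t = h_c / sin θ = 0.115 / 0.5373 = 0.214 mm.

0.214 mm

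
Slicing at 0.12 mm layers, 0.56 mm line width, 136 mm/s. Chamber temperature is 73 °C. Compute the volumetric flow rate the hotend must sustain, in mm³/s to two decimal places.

9.14

Bead cross-section = 0.12 × 0.56 = 0.0672 mm².
Q = v·A = 136 × 0.0672 = 9.14 mm³/s.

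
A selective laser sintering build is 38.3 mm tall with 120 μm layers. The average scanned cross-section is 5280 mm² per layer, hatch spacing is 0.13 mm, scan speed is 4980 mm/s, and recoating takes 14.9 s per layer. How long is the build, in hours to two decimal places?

2.05 hours

Layer count = ceil(38.3 / 0.12) = 320.
Scan path per layer: 5280 / 0.13 → 40615.4 mm.
Scan time per layer = 40615.4 / 4980 = 8.1557 s.
Per-layer time = 8.1557 + 14.9 = 23.0557 s.
320 layers × 23.0557 s/layer = 7377.824 s, i.e. 2.05 hours.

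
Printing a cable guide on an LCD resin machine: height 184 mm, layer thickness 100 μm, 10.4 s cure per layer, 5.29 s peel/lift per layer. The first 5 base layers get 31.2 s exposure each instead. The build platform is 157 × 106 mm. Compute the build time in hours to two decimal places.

8.05 hours

Layers = ⌈184/0.1⌉ = 1840.
Base layers = 5 × (31.2 + 5.29) = 182.45 s.
Normal layers = 1835 × (10.4 + 5.29) = 28791.15 s.
Total = 182.45 + 28791.15 = 28973.6 s = 8.05 hours.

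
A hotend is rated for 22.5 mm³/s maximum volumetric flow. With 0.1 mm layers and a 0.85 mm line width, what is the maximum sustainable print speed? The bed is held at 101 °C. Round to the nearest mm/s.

Extrusion cross-section: 0.1 × 0.85 → 0.085 mm².
v_max = Q/A = 22.5/0.085 = 264.71 mm/s → 265 mm/s.

265 mm/s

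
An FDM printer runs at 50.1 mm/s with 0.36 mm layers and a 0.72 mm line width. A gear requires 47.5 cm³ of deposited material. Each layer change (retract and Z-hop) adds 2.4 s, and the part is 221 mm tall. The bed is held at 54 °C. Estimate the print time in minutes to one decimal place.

Bead cross-section = 0.36 × 0.72, so 0.2592 mm².
Path length: 47500 mm³ / 0.2592 mm² → 183256.2 mm.
Print-move time = 183256.2 / 50.1 = 3657.8 s.
Layer count = ceil(221 / 0.36) = 614.
Layer-change overhead: 614 × 2.4 → 1473.6 s.
Altogether 3657.8 + 1473.6 = 5131.4 s, i.e. 85.5 minutes.

85.5 minutes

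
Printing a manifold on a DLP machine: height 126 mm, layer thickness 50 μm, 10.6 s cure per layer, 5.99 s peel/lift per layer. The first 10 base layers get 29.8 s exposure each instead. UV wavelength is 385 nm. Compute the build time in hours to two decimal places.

11.67 hours

Number of layers: 126 / 0.05 → 2520 (rounded up).
Bottom layers = 10 × (29.8 + 5.99), so 357.9 s.
Normal layers = 2510 × (10.6 + 5.99) = 41640.9 s.
Total = 357.9 + 41640.9 = 41998.8 s = 11.67 hours.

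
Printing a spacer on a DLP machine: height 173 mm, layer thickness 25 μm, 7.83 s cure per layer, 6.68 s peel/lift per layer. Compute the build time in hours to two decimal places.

Layer count = ceil(173 / 0.025) = 6920.
Cycle time: 7.83 + 6.68 → 14.51 s.
Total = 6920 × 14.51 = 100409.2 s = 27.89 hours.

27.89 hours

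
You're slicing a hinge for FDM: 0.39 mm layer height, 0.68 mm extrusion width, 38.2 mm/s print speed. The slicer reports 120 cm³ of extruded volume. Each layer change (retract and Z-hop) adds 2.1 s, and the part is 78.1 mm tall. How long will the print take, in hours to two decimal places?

3.41 hours

Bead cross-section = 0.39 × 0.68, so 0.2652 mm².
Path length: 120000 mm³ / 0.2652 mm² → 452488.7 mm.
Print-move time = 452488.7 / 38.2 = 11845.3 s.
Layers = ⌈78.1/0.39⌉ = 201.
Z-hop total = 201 × 2.1, so 422.1 s.
Total = 11845.3 + 422.1 = 12267.4 s = 3.41 hours.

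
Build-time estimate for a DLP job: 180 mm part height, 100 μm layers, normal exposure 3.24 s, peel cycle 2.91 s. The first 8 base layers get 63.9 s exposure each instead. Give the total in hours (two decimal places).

Layers = ⌈180/0.1⌉ = 1800.
Base layers = 8 × (63.9 + 2.91) = 534.48 s.
Regular layers = 1792 × (3.24 + 2.91), so 11020.8 s.
Sum: 534.48 + 11020.8 = 11555.28 s → 3.21 hours.

3.21 hours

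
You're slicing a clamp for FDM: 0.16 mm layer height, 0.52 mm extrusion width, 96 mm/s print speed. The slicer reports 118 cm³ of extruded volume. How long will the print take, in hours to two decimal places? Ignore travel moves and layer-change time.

Bead cross-section = 0.16 × 0.52 = 0.0832 mm².
Path length: 118000 mm³ / 0.0832 mm² → 1418269.2 mm.
Time extruding = 1418269.2 / 96 = 14773.6 s.
That's 14773.6 s → 4.10 hours.

4.10 hours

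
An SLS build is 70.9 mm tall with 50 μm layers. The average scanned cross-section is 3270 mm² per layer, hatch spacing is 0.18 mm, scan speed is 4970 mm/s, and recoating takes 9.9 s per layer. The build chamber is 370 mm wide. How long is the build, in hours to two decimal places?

5.34 hours

Number of layers: 70.9 / 0.05 → 1418 (rounded up).
Per-layer scan distance = 3270 / 0.18, so 18166.7 mm.
Per-layer scan time: 18166.7 / 4970 → 3.6553 s.
Layer cycle = 3.6553 + 9.9 = 13.5553 s.
1418 layers × 13.5553 s/layer = 19221.4154 s, i.e. 5.34 hours.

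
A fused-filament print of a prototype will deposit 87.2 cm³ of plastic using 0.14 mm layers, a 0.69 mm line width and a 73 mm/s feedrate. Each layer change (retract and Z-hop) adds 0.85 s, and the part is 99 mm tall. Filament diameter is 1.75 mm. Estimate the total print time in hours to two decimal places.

3.60 hours

Bead cross-section = 0.14 × 0.69 = 0.0966 mm².
Total extruded path = 87200/0.0966 = 902691.5 mm.
Time extruding: 902691.5 / 73 → 12365.6 s.
Layer count = ceil(99 / 0.14) = 708.
Z-hop total = 708 × 0.85, so 601.8 s.
Altogether 12365.6 + 601.8 = 12967.4 s, i.e. 3.60 hours.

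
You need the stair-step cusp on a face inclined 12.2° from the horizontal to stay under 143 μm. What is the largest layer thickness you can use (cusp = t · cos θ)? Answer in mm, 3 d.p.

0.146 mm

Layer height = cusp / cos(12.2°) = 0.143 / 0.9774 = 0.146 mm.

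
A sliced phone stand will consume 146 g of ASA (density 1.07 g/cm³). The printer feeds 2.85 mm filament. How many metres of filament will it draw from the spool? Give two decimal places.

Volume = 146 g / 1.07 g·cm⁻³ = 136.4486 cm³ = 136448.6 mm³.
A = π r² = π × 1.425² = 6.3794 mm².
L = V/A = 136448.6/6.3794 = 21388.94 mm → 21.39 m.

21.39 m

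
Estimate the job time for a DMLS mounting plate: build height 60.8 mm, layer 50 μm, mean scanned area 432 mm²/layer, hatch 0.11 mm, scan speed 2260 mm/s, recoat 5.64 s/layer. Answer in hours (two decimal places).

2.49 hours

Number of layers: 60.8 / 0.05 → 1216 (rounded up).
Per-layer scan distance = 432 / 0.11, so 3927.3 mm.
Scan time per layer = 3927.3 / 2260, so 1.7377 s.
Per-layer time = 1.7377 + 5.64, so 7.3777 s.
Total: 1216 × 7.3777 s = 8971.2832 s → 2.49 hours.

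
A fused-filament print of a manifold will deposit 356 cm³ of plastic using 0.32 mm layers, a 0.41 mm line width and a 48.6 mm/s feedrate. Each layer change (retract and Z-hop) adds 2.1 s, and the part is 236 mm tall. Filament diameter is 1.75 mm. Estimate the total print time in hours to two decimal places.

15.94 hours

Bead cross-section = 0.32 × 0.41 = 0.1312 mm².
Path length: 356000 mm³ / 0.1312 mm² → 2713414.6 mm.
Extrusion time = 2713414.6 / 48.6, so 55831.6 s.
Layer count = ceil(236 / 0.32) = 738.
Z-hop total: 738 × 2.1 → 1549.8 s.
Altogether 55831.6 + 1549.8 = 57381.4 s, i.e. 15.94 hours.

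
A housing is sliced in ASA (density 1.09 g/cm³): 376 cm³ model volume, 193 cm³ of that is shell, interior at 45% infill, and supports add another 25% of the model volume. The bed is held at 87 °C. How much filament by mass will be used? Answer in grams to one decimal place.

402.6 g

Volume inside the shell = 376 − 193 = 183 cm³.
Deposited infill = 0.45 × 183, so 82.35 cm³.
Support = 0.25 × 376, so 94 cm³.
Total printed volume: 193 + 82.35 + 94 → 369.35 cm³.
Mass = 369.35 × 1.09, so 402.5915 g.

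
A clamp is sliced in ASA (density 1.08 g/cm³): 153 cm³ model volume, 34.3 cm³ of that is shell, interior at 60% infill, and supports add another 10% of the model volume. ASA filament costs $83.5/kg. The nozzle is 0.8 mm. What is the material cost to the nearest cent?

Infill region: 153 − 34.3 → 118.7 cm³.
Deposited infill = 0.60 × 118.7, so 71.22 cm³.
Support = 0.10 × 153 = 15.3 cm³.
Total extruded = 34.3 + 71.22 + 15.3, so 120.82 cm³.
Mass = 120.82 × 1.08, so 130.4856 g.
At $83.5/kg: 130.4856/1000 × 83.5 = $10.90.

$10.90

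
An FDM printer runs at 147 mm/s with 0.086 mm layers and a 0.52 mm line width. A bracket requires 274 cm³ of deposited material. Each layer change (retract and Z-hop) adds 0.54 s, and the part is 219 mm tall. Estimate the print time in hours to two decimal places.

11.96 hours

Line area = 0.086 × 0.52 = 0.04472 mm².
Total extruded path = 274000/0.04472 = 6127012.5 mm.
Print-move time: 6127012.5 / 147 → 41680.4 s.
Layer count = ceil(219 / 0.086) = 2547.
Layer-change overhead = 2547 × 0.54 = 1375.38 s.
Altogether 41680.4 + 1375.38 = 43055.78 s, i.e. 11.96 hours.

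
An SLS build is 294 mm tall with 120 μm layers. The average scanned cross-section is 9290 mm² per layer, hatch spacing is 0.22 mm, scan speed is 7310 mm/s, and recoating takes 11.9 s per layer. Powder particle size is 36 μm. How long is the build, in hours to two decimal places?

Layers = ⌈294/0.12⌉ = 2450.
Scan path per layer: 9290 / 0.22 → 42227.3 mm.
Laser time per layer: 42227.3 / 7310 → 5.7766 s.
Time per layer: 5.7766 + 11.9 → 17.6766 s.
Build time = 2450 × 17.6766 = 43307.67 s = 12.03 hours.

12.03 hours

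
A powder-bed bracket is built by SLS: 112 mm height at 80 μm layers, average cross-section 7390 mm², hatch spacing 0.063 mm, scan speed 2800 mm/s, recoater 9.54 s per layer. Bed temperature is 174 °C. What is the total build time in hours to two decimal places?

20.00 hours

Number of layers: 112 / 0.08 → 1400 (rounded up).
Scan path per layer = 7390 / 0.063, so 117301.6 mm.
Laser time per layer: 117301.6 / 2800 → 41.8934 s.
Time per layer = 41.8934 + 9.54 = 51.4334 s.
1400 layers × 51.4334 s/layer = 72006.76 s, i.e. 20.00 hours.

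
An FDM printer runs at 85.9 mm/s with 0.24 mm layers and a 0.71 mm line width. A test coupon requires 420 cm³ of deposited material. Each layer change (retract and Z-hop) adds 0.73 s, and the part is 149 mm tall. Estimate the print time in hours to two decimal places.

8.10 hours

Line area = 0.24 × 0.71, so 0.1704 mm².
Path length: 420000 mm³ / 0.1704 mm² → 2464788.7 mm.
Time extruding = 2464788.7 / 85.9 = 28693.7 s.
Layers = ⌈149/0.24⌉ = 621.
Z-hop total = 621 × 0.73, so 453.33 s.
Altogether 28693.7 + 453.33 = 29147.03 s, i.e. 8.10 hours.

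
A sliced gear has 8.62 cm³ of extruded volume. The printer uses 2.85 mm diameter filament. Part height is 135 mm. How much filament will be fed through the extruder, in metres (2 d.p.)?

1.35 m

Cross-section of 2.85 mm filament: π·(2.85/2)² = 6.3794 mm².
L = 8620 mm³ / 6.3794 mm² = 1351.22 mm, i.e. 1.35 m.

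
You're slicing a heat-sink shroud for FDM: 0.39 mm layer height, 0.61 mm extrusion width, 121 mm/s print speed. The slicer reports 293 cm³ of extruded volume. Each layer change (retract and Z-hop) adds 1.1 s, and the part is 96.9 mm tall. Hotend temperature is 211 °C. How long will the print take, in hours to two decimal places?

2.90 hours

Line area: 0.39 × 0.61 → 0.2379 mm².
Toolpath length = 293 cm³ / 0.2379 mm² = 293000 / 0.2379 = 1231609.9 mm.
Time extruding = 1231609.9 / 121, so 10178.6 s.
Layers = ⌈96.9/0.39⌉ = 249.
Z-hop total = 249 × 1.1 = 273.9 s.
Altogether 10178.6 + 273.9 = 10452.5 s, i.e. 2.90 hours.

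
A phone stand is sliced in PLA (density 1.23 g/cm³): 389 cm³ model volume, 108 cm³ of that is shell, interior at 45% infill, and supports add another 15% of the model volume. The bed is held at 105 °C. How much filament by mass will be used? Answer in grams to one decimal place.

Volume inside the shell: 389 − 108 → 281 cm³.
Infill volume = 0.45 × 281 = 126.45 cm³.
Support: 0.15 × 389 → 58.35 cm³.
Deposited volume: 108 + 126.45 + 58.35 → 292.8 cm³.
Mass = 292.8 × 1.23, so 360.144 g.

360.1 g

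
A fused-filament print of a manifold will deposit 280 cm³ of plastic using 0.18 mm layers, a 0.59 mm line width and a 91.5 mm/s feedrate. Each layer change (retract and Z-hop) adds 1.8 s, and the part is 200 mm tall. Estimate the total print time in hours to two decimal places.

Bead cross-section = 0.18 × 0.59, so 0.1062 mm².
Toolpath length = 280 cm³ / 0.1062 mm² = 280000 / 0.1062 = 2636534.8 mm.
Print-move time = 2636534.8 / 91.5 = 28814.6 s.
Layer count = ceil(200 / 0.18) = 1112.
Layer-change overhead = 1112 × 1.8, so 2001.6 s.
Total = 28814.6 + 2001.6 = 30816.2 s = 8.56 hours.

8.56 hours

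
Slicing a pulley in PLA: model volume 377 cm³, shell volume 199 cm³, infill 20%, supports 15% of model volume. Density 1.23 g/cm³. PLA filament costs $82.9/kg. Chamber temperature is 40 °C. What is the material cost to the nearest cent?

Interior volume = 377 − 199 = 178 cm³.
Deposited infill = 0.20 × 178, so 35.6 cm³.
Support = 0.15 × 377 = 56.55 cm³.
Deposited volume: 199 + 35.6 + 56.55 → 291.15 cm³.
Mass: 291.15 × 1.23 → 358.1145 g.
At $82.9/kg: 358.1145/1000 × 82.9 = $29.69.

$29.69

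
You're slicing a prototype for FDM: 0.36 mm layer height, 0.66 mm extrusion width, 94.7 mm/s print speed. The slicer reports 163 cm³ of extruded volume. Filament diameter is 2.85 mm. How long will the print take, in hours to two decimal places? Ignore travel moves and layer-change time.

2.01 hours

Extrusion cross-section = 0.36 × 0.66 = 0.2376 mm².
Total extruded path = 163000/0.2376 = 686026.9 mm.
Time extruding = 686026.9 / 94.7, so 7244.2 s.
7244.2 s = 2.01 hours.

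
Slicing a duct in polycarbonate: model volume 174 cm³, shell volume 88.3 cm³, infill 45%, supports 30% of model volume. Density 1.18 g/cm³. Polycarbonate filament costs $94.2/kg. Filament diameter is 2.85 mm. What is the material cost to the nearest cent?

$19.90

Interior volume = 174 − 88.3 = 85.7 cm³.
Deposited infill = 0.45 × 85.7 = 38.565 cm³.
Support = 0.30 × 174, so 52.2 cm³.
Deposited volume = 88.3 + 38.565 + 52.2 = 179.065 cm³.
Mass = 179.065 × 1.18, so 211.2967 g.
Cost = 211.2967 g / 1000 × $94.2/kg = $19.90.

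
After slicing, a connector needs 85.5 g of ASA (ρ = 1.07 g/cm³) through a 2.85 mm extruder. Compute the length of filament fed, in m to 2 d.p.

12.53 m

Volume = 85.5 g / 1.07 g·cm⁻³ = 79.9065 cm³ = 79906.5 mm³.
Filament cross-section = π × (2.85/2)² = 6.3794 mm².
L = V/A = 79906.5/6.3794 = 12525.71 mm → 12.53 m.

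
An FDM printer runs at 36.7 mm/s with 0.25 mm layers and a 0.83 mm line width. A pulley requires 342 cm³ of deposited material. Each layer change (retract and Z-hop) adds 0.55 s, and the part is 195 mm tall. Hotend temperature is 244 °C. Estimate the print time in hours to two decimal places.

12.59 hours

Bead cross-section = 0.25 × 0.83, so 0.2075 mm².
Toolpath length = 342 cm³ / 0.2075 mm² = 342000 / 0.2075 = 1648192.8 mm.
Print-move time = 1648192.8 / 36.7 = 44909.9 s.
Layer count = ceil(195 / 0.25) = 780.
Non-print overhead: 780 × 0.55 → 429 s.
Altogether 44909.9 + 429 = 45338.9 s, i.e. 12.59 hours.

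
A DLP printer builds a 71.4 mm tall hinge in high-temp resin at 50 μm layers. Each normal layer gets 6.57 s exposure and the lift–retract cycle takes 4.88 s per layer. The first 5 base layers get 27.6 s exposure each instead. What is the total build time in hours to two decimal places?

Number of layers: 71.4 / 0.05 → 1428 (rounded up).
Bottom layers = 5 × (27.6 + 4.88), so 162.4 s.
Regular layers = 1423 × (6.57 + 4.88), so 16293.35 s.
Total = 162.4 + 16293.35 = 16455.75 s = 4.57 hours.

4.57 hours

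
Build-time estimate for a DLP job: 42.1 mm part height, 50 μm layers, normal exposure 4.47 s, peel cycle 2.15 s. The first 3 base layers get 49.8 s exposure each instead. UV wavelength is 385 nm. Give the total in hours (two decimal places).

Layers = ⌈42.1/0.05⌉ = 842.
Bottom layers = 3 × (49.8 + 2.15), so 155.85 s.
Normal layers = 839 × (4.47 + 2.15) = 5554.18 s.
Total = 155.85 + 5554.18 = 5710.03 s = 1.59 hours.

1.59 hours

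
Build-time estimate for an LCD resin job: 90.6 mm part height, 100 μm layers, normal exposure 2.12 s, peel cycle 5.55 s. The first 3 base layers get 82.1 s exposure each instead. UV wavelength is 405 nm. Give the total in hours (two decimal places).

Number of layers: 90.6 / 0.1 → 906 (rounded up).
Bottom layers = 3 × (82.1 + 5.55) = 262.95 s.
Regular layers = 903 × (2.12 + 5.55) = 6926.01 s.
Total = 262.95 + 6926.01 = 7188.96 s = 2.00 hours.

2.00 hours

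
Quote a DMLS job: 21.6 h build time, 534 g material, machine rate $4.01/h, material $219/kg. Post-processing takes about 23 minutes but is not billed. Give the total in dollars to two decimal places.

$203.56

Machine cost = 4.01 × 21.6 = $86.616.
Material cost: 219 × 534/1000 → $116.946.
Job cost: 86.616 + 116.946 = 203.562 ≈ $203.56.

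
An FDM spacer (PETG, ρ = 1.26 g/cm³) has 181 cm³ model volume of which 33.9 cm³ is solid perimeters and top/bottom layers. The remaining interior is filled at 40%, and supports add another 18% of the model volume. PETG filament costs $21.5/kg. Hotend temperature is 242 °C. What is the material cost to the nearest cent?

Interior volume = 181 − 33.9 = 147.1 cm³.
Deposited infill: 0.40 × 147.1 → 58.84 cm³.
Support = 0.18 × 181, so 32.58 cm³.
Total extruded: 33.9 + 58.84 + 32.58 → 125.32 cm³.
Mass = 125.32 × 1.26, so 157.9032 g.
Cost = 157.9032 g / 1000 × $21.5/kg = $3.39.

$3.39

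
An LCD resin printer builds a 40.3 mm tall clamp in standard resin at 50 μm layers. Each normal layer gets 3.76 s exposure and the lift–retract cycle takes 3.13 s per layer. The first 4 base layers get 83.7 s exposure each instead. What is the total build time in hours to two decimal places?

1.63 hours

Number of layers: 40.3 / 0.05 → 806 (rounded up).
Bottom layers = 4 × (83.7 + 3.13), so 347.32 s.
Remaining layers: 802 × (3.76 + 3.13) → 5525.78 s.
Sum: 347.32 + 5525.78 = 5873.1 s → 1.63 hours.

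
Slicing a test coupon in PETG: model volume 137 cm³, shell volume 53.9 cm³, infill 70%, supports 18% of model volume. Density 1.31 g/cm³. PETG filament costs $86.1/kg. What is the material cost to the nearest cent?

$15.42

Volume inside the shell: 137 − 53.9 → 83.1 cm³.
Infill volume: 0.70 × 83.1 → 58.17 cm³.
Support = 0.18 × 137, so 24.66 cm³.
Deposited volume = 53.9 + 58.17 + 24.66, so 136.73 cm³.
Mass = 136.73 × 1.31, so 179.1163 g.
Cost = 179.1163 g / 1000 × $86.1/kg = $15.42.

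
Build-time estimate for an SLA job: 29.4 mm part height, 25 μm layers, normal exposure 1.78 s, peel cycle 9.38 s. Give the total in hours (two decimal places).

Number of layers: 29.4 / 0.025 → 1176 (rounded up).
Cycle time: 1.78 + 9.38 → 11.16 s.
Total = 1176 × 11.16 = 13124.16 s = 3.65 hours.

3.65 hours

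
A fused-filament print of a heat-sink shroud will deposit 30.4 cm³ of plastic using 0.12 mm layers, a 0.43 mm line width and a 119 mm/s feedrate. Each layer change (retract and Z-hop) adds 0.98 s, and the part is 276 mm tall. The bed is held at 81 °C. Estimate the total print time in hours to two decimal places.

2.00 hours

Line area: 0.12 × 0.43 → 0.0516 mm².
Path length: 30400 mm³ / 0.0516 mm² → 589147.3 mm.
Time extruding: 589147.3 / 119 → 4950.8 s.
Layer count = ceil(276 / 0.12) = 2300.
Layer-change overhead = 2300 × 0.98 = 2254 s.
Altogether 4950.8 + 2254 = 7204.8 s, i.e. 2.00 hours.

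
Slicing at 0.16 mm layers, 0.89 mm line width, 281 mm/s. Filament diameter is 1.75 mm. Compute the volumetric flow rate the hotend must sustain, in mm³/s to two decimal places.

Extrusion cross-section: 0.16 × 0.89 → 0.1424 mm².
Q = v·A = 281 × 0.1424 = 40.01 mm³/s.

40.01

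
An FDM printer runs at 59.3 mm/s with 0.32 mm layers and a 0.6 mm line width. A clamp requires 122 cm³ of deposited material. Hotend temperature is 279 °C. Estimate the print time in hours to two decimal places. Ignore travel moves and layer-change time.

Extrusion cross-section = 0.32 × 0.6, so 0.192 mm².
Path length: 122000 mm³ / 0.192 mm² → 635416.7 mm.
Print-move time: 635416.7 / 59.3 → 10715.3 s.
10715.3 s = 2.98 hours.

2.98 hours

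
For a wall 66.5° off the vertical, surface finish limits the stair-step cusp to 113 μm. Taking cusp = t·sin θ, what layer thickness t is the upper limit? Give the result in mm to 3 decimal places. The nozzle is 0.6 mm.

sin(66.5°) = 0.9171; t_max = 0.113/0.9171 = 0.123 mm.

0.123 mm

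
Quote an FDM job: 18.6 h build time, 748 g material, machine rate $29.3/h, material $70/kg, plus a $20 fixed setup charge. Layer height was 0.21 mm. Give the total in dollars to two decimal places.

$617.34

Machine-time cost = 29.3 × 18.6 = $544.98.
Material cost = 70 × 748/1000, so $52.36.
Total = 544.98 + 52.36 + 20 = $617.34.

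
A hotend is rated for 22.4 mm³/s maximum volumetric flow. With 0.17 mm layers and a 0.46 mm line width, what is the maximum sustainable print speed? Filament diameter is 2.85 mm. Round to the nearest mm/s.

Extrusion cross-section = 0.17 × 0.46, so 0.0782 mm².
Max speed = 22.4 / 0.0782 = 286.45 ≈ 286 mm/s.

286 mm/s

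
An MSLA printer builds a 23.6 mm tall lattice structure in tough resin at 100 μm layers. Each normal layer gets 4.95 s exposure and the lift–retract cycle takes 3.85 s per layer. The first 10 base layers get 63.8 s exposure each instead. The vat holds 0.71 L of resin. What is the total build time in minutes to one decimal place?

Layers = ⌈23.6/0.1⌉ = 236.
Bottom layers = 10 × (63.8 + 3.85), so 676.5 s.
Regular layers = 226 × (4.95 + 3.85), so 1988.8 s.
Sum: 676.5 + 1988.8 = 2665.3 s → 44.4 minutes.

44.4 minutes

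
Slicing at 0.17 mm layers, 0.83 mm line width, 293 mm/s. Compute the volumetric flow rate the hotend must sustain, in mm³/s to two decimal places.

A = 0.17 × 0.83, so 0.1411 mm².
Q = v·A = 293 × 0.1411 = 41.34 mm³/s.

41.34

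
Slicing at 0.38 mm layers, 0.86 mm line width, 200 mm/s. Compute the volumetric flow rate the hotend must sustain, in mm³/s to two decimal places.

Extrusion cross-section: 0.38 × 0.86 → 0.3268 mm².
Q = v·A = 200 × 0.3268 = 65.36 mm³/s.

65.36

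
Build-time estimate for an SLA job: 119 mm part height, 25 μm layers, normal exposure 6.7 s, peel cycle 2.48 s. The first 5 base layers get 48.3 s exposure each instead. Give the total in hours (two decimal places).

Layers = ⌈119/0.025⌉ = 4760.
Burn-in layers = 5 × (48.3 + 2.48) = 253.9 s.
Regular layers = 4755 × (6.7 + 2.48), so 43650.9 s.
Sum: 253.9 + 43650.9 = 43904.8 s → 12.20 hours.

12.20 hours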